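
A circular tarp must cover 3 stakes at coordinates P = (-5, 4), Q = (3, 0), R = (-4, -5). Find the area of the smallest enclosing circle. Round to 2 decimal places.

82.45

Side lengths²: PQ² = 80, PR² = 82, QR² = 74.
Since PR² = 82 < 80 + 74 = 154, the triangle is acute, so the smallest enclosing circle is the circumcircle.
Circumcentre = (-36/17, -4/17), r² = 7585/289.
Area = π·r² = π·7585/289 ≈ 82.45.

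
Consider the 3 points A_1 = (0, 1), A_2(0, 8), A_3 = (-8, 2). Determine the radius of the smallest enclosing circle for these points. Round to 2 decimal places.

Side lengths²: A_1A_2² = 49, A_1A_3² = 65, A_2A_3² = 100.
Since A_2A_3² = 100 < 65 + 49 = 114, the triangle is acute, so the smallest enclosing circle is the circumcircle.
Circumcentre = (-3.625, 4.5), r² = 25.390625.
r = √(25.390625) ≈ 5.04.

5.04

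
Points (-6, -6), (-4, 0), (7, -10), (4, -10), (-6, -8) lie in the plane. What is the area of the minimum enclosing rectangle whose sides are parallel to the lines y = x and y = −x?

115.5

In coordinates u = x + y, v = x − y the rectangle is axis-aligned; the map (x,y)→(u,v) scales areas by 2.
u-values: -12, -4, -3, -6, -14; range = -3 − (-14) = 11.
v-values: 0, -4, 17, 14, 2; range = 17 − (-4) = 21.
Area = (11 × 21) / 2 = 115.5.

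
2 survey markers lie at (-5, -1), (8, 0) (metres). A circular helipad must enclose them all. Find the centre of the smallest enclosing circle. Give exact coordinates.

The smallest circle enclosing two points has them as diameter endpoints.
Centre = midpoint = (1.5, -0.5); r² = |(-5, -1)−(8, 0)|²/4 = 170/4 = 42.5.
Centre = (1.5, -0.5).

(1.5, -0.5)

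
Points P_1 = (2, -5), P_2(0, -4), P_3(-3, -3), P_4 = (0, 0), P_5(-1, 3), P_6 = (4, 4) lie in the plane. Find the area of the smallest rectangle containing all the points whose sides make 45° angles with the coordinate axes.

77

In coordinates u = x + y, v = x − y the rectangle is axis-aligned; the map (x,y)→(u,v) scales areas by 2.
u-values: -3, -4, -6, 0, 2, 8; range = 8 − (-6) = 14.
v-values: 7, 4, 0, 0, -4, 0; range = 7 − (-4) = 11.
Area = (14 × 11) / 2 = 77.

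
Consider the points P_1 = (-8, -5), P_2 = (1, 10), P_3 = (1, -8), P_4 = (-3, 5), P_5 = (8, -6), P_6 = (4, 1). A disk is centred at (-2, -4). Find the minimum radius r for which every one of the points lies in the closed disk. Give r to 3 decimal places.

14.318

The required radius is the distance from (-2, -4) to the farthest point.
Squared distances: 37, 205, 25, 82, 104, 61.
Maximum is 205, attained at P_2.
r = √205 ≈ 14.318.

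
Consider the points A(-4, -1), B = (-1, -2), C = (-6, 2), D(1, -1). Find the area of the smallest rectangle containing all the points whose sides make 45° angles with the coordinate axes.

In coordinates u = x + y, v = x − y the rectangle is axis-aligned; the map (x,y)→(u,v) scales areas by 2.
u-values: -5, -3, -4, 0; range = 0 − (-5) = 5.
v-values: -3, 1, -8, 2; range = 2 − (-8) = 10.
Area = (5 × 10) / 2 = 25.

25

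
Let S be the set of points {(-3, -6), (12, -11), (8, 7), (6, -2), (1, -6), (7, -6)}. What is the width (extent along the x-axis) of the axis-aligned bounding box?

max x = 12, min x = -3, so width = 15.

15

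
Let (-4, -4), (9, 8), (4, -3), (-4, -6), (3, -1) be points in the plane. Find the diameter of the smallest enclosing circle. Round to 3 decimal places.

19.105

The minimum enclosing circle of a finite set is fixed by two of the points (as a diameter) or three (as a circumcircle).
The farthest pair is (9, 8)–(-4, -6) with squared distance 365. The circle on this segment as diameter has centre (2.5, 1) and r² = 365/4 = 91.25.
Check (-4, -4): distance² to centre = 67.25 ≤ 91.25, so it lies inside.
All remaining points lie in this disk, and no smaller disk contains both endpoints, so this is the minimum enclosing circle.
Diameter = 2r = 2√(91.25) ≈ 19.105.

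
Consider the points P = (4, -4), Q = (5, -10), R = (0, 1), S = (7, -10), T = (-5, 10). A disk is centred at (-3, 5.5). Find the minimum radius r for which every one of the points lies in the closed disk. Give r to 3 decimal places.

18.446

The required radius is the distance from (-3, 5.5) to the farthest point.
Squared distances: 139.25, 304.25, 29.25, 340.25, 24.25.
Maximum is 340.25, attained at S.
r = √(340.25) ≈ 18.446.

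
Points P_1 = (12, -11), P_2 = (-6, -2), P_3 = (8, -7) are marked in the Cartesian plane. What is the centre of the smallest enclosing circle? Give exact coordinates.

Side lengths²: P_1P_2² = 405, P_1P_3² = 32, P_2P_3² = 221.
Since P_1P_2² = 405 ≥ 221 + 32 = 253, the angle opposite P_1P_2 is not acute, so the smallest enclosing circle has P_1P_2 as diameter.
Centre = midpoint of P_1P_2 = (3, -6.5), r² = 405/4 = 101.25.
Centre = (3, -6.5).

(3, -6.5)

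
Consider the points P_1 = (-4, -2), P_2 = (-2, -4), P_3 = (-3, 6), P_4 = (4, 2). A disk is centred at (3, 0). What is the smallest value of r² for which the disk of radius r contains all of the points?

The required radius is the distance from (3, 0) to the farthest point.
Squared distances: 53, 41, 72, 5.
Maximum is 72, attained at P_3.

72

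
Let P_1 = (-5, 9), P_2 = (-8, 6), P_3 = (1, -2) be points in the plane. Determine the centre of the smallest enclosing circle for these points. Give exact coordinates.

Side lengths²: P_1P_2² = 18, P_1P_3² = 157, P_2P_3² = 145.
Since P_1P_3² = 157 < 145 + 18 = 163, the triangle is acute, so the smallest enclosing circle is the circumcircle.
Circumcentre = (-79/34, 113/34), r² = 22765/578.
Centre = (-79/34, 113/34).

(-79/34, 113/34)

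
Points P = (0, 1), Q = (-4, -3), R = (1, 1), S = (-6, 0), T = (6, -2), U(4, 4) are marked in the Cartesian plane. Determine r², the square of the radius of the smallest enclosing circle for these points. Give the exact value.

10730/289

The minimum enclosing circle of a finite set is fixed by two of the points (as a diameter) or three (as a circumcircle).
The minimum enclosing circle is determined by three boundary points: S, T, U.
Their circumcentre is (1/17, -11/17) with r² = 10730/289.
The farthest remaining point Q is at distance² 6361/289 ≤ 10730/289.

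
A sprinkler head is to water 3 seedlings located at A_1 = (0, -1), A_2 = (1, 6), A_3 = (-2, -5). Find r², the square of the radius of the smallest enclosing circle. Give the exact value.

32.5

Side lengths²: A_1A_2² = 50, A_1A_3² = 20, A_2A_3² = 130.
Since A_2A_3² = 130 ≥ 50 + 20 = 70, the angle opposite A_2A_3 is not acute, so the smallest enclosing circle has A_2A_3 as diameter.
Centre = midpoint of A_2A_3 = (-0.5, 0.5), r² = 130/4 = 32.5.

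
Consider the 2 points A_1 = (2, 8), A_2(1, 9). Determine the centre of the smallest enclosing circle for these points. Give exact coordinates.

(1.5, 8.5)

The smallest circle enclosing two points has them as diameter endpoints.
Centre = midpoint = (1.5, 8.5); r² = |A_1A_2|²/4 = 2/4 = 0.5.
Centre = (1.5, 8.5).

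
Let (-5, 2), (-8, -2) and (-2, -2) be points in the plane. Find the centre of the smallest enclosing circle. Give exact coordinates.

(-5, -1.125)

Call the three points A, B, C in the order given.
Side lengths²: AB² = 25, AC² = 25, BC² = 36.
Since BC² = 36 < 25 + 25 = 50, the triangle is acute, so the smallest enclosing circle is the circumcircle.
Circumcentre = (-5, -1.125), r² = 9.765625.
Centre = (-5, -1.125).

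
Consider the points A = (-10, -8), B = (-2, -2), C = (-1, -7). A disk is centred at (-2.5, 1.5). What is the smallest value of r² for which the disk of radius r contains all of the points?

The required radius is the distance from (-2.5, 1.5) to the farthest point.
Squared distances: 146.5, 12.5, 74.5.
Maximum is 146.5, attained at A.

146.5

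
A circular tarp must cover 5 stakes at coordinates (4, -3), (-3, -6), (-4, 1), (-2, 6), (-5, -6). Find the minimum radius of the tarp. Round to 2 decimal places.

By Welzl's lemma the MEC is supported by two points (diametrically opposite) or three points (on a circumcircle).
The minimum enclosing circle is determined by three boundary points: (4, -3), (-2, 6), (-5, -6).
Their circumcentre is (-41/22, -9/22) with r² = 9945/242.
The farthest remaining point (-3, -6) is at distance² 7877/242 ≤ 9945/242.
r = √(9945/242) ≈ 6.41.

6.41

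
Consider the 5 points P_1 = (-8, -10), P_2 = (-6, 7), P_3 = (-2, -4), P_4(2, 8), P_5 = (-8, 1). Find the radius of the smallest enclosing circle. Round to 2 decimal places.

A smallest enclosing disk is always determined by at most three of the input points on its boundary.
The farthest pair is P_1–P_4 with squared distance 424. The circle on this segment as diameter has centre (-3, -1) and r² = 424/4 = 106.
Check P_2: distance² to centre = 73 ≤ 106, so it lies inside.
All remaining points lie in this disk, and no smaller disk contains both endpoints, so this is the minimum enclosing circle.
r = √106 ≈ 10.30.

10.30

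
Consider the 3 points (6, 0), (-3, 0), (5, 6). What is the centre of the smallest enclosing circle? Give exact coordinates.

(1.5, 7/3)

Call the three points A, B, C in the order given.
Side lengths²: AB² = 81, AC² = 37, BC² = 100.
Since BC² = 100 < 81 + 37 = 118, the triangle is acute, so the smallest enclosing circle is the circumcircle.
Circumcentre = (1.5, 7/3), r² = 925/36.
Centre = (1.5, 7/3).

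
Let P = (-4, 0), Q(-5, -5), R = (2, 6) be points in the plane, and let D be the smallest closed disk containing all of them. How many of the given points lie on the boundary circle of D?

2

Side lengths²: PQ² = 26, PR² = 72, QR² = 170.
Since QR² = 170 ≥ 72 + 26 = 98, the angle opposite QR is not acute, so the smallest enclosing circle has QR as diameter.
Centre = midpoint of QR = (-1.5, 0.5), r² = 170/4 = 42.5.
The points at distance exactly r from the centre are Q, R — 2 points.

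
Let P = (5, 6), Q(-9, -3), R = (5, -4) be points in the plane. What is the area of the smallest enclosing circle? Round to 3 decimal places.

218.665

Side lengths²: PQ² = 277, PR² = 100, QR² = 197.
Since PQ² = 277 < 197 + 100 = 297, the triangle is acute, so the smallest enclosing circle is the circumcircle.
Circumcentre = (-47/28, 1), r² = 54569/784.
Area = π·r² = π·54569/784 ≈ 218.665.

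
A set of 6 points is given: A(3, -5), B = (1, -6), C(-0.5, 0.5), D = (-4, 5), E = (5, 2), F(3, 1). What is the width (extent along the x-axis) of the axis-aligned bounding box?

max x = 5, min x = -4, so width = 9.

9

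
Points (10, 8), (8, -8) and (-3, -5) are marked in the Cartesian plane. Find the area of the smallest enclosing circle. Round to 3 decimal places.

Call the three points A, B, C in the order given.
Side lengths²: AB² = 260, AC² = 338, BC² = 130.
Since AC² = 338 < 260 + 130 = 390, the triangle is acute, so the smallest enclosing circle is the circumcircle.
Circumcentre = (31/7, 4/7), r² = 4225/49.
Area = π·r² = π·4225/49 ≈ 270.882.

270.882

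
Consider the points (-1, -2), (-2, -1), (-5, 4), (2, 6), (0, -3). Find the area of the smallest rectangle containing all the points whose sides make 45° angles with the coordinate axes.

66

In coordinates u = x + y, v = x − y the rectangle is axis-aligned; the map (x,y)→(u,v) scales areas by 2.
u-values: -3, -3, -1, 8, -3; range = 8 − (-3) = 11.
v-values: 1, -1, -9, -4, 3; range = 3 − (-9) = 12.
Area = (11 × 12) / 2 = 66.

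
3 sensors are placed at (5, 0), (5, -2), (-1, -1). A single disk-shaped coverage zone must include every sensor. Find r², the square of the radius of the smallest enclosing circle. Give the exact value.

Call the three points A, B, C in the order given.
Side lengths²: AB² = 4, AC² = 37, BC² = 37.
Since BC² = 37 < 37 + 4 = 41, the triangle is acute, so the smallest enclosing circle is the circumcircle.
Circumcentre = (25/12, -1), r² = 1369/144.

1369/144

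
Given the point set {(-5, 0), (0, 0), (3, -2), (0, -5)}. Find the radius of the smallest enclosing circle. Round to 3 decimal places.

By Welzl's lemma the MEC is supported by two points (diametrically opposite) or three points (on a circumcircle).
The farthest pair is (-5, 0)–(3, -2) with squared distance 68. The circle on this segment as diameter has centre (-1, -1) and r² = 68/4 = 17.
Check (0, 0): distance² to centre = 2 ≤ 17, so it lies inside.
All remaining points lie in this disk, and no smaller disk contains both endpoints, so this is the minimum enclosing circle.
r = √17 ≈ 4.123.

4.123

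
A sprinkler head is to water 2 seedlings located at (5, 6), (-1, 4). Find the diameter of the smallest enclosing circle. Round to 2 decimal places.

The smallest circle enclosing two points has them as diameter endpoints.
Centre = midpoint = (2, 5); r² = |(5, 6)−(-1, 4)|²/4 = 40/4 = 10.
Diameter = 2r = 2√10 ≈ 6.32.

6.32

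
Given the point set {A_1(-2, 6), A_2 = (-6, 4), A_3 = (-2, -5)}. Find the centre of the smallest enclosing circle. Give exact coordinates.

(-2, 0.5)

Side lengths²: A_1A_2² = 20, A_1A_3² = 121, A_2A_3² = 97.
Since A_1A_3² = 121 ≥ 97 + 20 = 117, the angle opposite A_1A_3 is not acute, so the smallest enclosing circle has A_1A_3 as diameter.
Centre = midpoint of A_1A_3 = (-2, 0.5), r² = 121/4 = 30.25.
Centre = (-2, 0.5).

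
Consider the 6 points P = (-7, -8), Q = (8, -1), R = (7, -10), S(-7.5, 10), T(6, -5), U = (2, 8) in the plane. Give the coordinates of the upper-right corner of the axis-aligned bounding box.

(8, 10)

x-range [-7.5, 8], y-range [-10, 10].
The upper-right corner is (8, 10).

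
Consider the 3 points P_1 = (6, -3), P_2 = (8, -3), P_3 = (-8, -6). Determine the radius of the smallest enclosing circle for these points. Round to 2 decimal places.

Side lengths²: P_1P_2² = 4, P_1P_3² = 205, P_2P_3² = 265.
Since P_2P_3² = 265 ≥ 205 + 4 = 209, the angle opposite P_2P_3 is not acute, so the smallest enclosing circle has P_2P_3 as diameter.
Centre = midpoint of P_2P_3 = (0, -4.5), r² = 265/4 = 66.25.
r = √(66.25) ≈ 8.14.

8.14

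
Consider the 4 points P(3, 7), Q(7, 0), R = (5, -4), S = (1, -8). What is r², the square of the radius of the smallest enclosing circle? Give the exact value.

A smallest enclosing disk is always determined by at most three of the input points on its boundary.
The farthest pair is P–S with squared distance 229. The circle on this segment as diameter has centre (2, -0.5) and r² = 229/4 = 57.25.
Check Q: distance² to centre = 25.25 ≤ 57.25, so it lies inside.
All remaining points lie in this disk, and no smaller disk contains both endpoints, so this is the minimum enclosing circle.

57.25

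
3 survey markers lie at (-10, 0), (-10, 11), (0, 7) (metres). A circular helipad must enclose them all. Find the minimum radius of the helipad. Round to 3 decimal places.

6.573

Call the three points A, B, C in the order given.
Side lengths²: AB² = 121, AC² = 149, BC² = 116.
Since AC² = 149 < 121 + 116 = 237, the triangle is acute, so the smallest enclosing circle is the circumcircle.
Circumcentre = (-6.4, 5.5), r² = 43.21.
r = √(43.21) ≈ 6.573.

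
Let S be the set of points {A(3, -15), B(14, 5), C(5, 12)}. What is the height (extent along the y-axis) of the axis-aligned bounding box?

27

max y = 12, min y = -15, so height = 27.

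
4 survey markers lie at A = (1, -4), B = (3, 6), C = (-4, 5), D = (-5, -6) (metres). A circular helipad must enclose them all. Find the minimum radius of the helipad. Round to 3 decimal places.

The farthest pair is B–D with squared distance 208. The circle on this segment as diameter has centre (-1, 0) and r² = 208/4 = 52.
Check A: distance² to centre = 20 ≤ 52, so it lies inside.
All remaining points lie in this disk, and no smaller disk contains both endpoints, so this is the minimum enclosing circle.
r = √52 ≈ 7.211.

7.211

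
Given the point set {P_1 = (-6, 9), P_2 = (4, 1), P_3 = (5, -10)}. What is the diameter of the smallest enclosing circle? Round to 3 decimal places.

Side lengths²: P_1P_2² = 164, P_1P_3² = 482, P_2P_3² = 122.
Since P_1P_3² = 482 ≥ 164 + 122 = 286, the angle opposite P_1P_3 is not acute, so the smallest enclosing circle has P_1P_3 as diameter.
Centre = midpoint of P_1P_3 = (-0.5, -0.5), r² = 482/4 = 120.5.
Diameter = 2r = 2√(120.5) ≈ 21.954.

21.954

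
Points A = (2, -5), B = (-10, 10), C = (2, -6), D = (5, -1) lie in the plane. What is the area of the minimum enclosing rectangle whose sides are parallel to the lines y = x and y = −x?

In coordinates u = x + y, v = x − y the rectangle is axis-aligned; the map (x,y)→(u,v) scales areas by 2.
u-values: -3, 0, -4, 4; range = 4 − (-4) = 8.
v-values: 7, -20, 8, 6; range = 8 − (-20) = 28.
Area = (8 × 28) / 2 = 112.

112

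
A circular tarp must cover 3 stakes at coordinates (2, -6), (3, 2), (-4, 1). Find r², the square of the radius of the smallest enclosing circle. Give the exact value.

Call the three points A, B, C in the order given.
Side lengths²: AB² = 65, AC² = 85, BC² = 50.
Since AC² = 85 < 65 + 50 = 115, the triangle is acute, so the smallest enclosing circle is the circumcircle.
Circumcentre = (-1/22, -37/22), r² = 5525/242.

5525/242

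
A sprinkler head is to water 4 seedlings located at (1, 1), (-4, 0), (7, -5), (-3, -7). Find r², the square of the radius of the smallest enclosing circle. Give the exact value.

The minimum enclosing circle of a finite set is fixed by two of the points (as a diameter) or three (as a circumcircle).
The minimum enclosing circle is determined by three boundary points: (-4, 0), (7, -5), (-3, -7).
Their circumcentre is (49/36, -101/36) with r² = 23725/648.
The farthest remaining point (1, 1) is at distance² 9469/648 ≤ 23725/648.

23725/648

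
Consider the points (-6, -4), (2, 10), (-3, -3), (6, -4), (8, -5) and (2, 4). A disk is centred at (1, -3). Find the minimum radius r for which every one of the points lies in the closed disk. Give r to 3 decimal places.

The required radius is the distance from (1, -3) to the farthest point.
Squared distances: 50, 170, 16, 26, 53, 50.
Maximum is 170, attained at (2, 10).
r = √170 ≈ 13.038.

13.038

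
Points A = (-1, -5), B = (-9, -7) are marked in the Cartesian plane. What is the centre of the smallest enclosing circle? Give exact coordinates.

The smallest circle enclosing two points has them as diameter endpoints.
Centre = midpoint = (-5, -6); r² = |AB|²/4 = 68/4 = 17.
Centre = (-5, -6).

(-5, -6)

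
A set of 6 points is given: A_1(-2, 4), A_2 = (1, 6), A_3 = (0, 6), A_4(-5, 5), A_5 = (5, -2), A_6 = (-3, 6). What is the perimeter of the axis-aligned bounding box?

36

Width = max x − min x = 5 − (-5) = 10.
Height = max y − min y = 6 − (-2) = 8.
Perimeter = 2(10 + 8) = 36.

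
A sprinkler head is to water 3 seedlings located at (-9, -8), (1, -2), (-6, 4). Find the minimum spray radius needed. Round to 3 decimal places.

6.519

Call the three points A, B, C in the order given.
Side lengths²: AB² = 136, AC² = 153, BC² = 85.
Since AC² = 153 < 136 + 85 = 221, the triangle is acute, so the smallest enclosing circle is the circumcircle.
Circumcentre = (-5.5, -2.5), r² = 42.5.
r = √(42.5) ≈ 6.519.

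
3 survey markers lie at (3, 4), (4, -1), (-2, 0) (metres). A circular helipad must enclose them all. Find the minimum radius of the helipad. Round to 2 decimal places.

Call the three points A, B, C in the order given.
Side lengths²: AB² = 26, AC² = 41, BC² = 37.
Since AC² = 41 < 37 + 26 = 63, the triangle is acute, so the smallest enclosing circle is the circumcircle.
Circumcentre = (73/58, 61/58), r² = 19721/1682.
r = √(19721/1682) ≈ 3.42.

3.42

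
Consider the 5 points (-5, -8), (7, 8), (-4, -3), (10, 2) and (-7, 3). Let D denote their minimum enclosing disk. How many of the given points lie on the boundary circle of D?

2

The minimum enclosing circle of a finite set is fixed by two of the points (as a diameter) or three (as a circumcircle).
The farthest pair is (-5, -8)–(7, 8) with squared distance 400. The circle on this segment as diameter has centre (1, 0) and r² = 400/4 = 100.
Check (-4, -3): distance² to centre = 34 ≤ 100, so it lies inside.
All remaining points lie in this disk, and no smaller disk contains both endpoints, so this is the minimum enclosing circle.
The points at distance exactly r from the centre are (-5, -8), (7, 8) — 2 points.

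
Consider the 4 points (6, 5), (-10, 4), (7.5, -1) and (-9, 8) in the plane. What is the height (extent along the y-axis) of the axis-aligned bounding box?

9

max y = 8, min y = -1, so height = 9.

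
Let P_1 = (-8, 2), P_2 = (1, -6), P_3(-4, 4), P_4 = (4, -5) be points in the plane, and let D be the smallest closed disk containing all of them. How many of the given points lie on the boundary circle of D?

The farthest pair is P_1–P_4 with squared distance 193. The circle on this segment as diameter has centre (-2, -1.5) and r² = 193/4 = 48.25.
Check P_2: distance² to centre = 29.25 ≤ 48.25, so it lies inside.
All remaining points lie in this disk, and no smaller disk contains both endpoints, so this is the minimum enclosing circle.
The points at distance exactly r from the centre are P_1, P_4 — 2 points.

2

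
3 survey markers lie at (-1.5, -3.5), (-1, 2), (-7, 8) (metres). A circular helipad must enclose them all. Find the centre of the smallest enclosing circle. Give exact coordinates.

Call the three points A, B, C in the order given.
Side lengths²: AB² = 30.5, AC² = 162.5, BC² = 72.
Since AC² = 162.5 ≥ 72 + 30.5 = 102.5, the angle opposite AC is not acute, so the smallest enclosing circle has AC as diameter.
Centre = midpoint of AC = (-4.25, 2.25), r² = 162.5/4 = 40.625.
Centre = (-4.25, 2.25).

(-4.25, 2.25)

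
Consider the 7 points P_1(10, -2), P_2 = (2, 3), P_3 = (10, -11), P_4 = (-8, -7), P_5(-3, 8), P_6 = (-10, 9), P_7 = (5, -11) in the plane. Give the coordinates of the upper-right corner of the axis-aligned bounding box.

x-range [-10, 10], y-range [-11, 9].
The upper-right corner is (10, 9).

(10, 9)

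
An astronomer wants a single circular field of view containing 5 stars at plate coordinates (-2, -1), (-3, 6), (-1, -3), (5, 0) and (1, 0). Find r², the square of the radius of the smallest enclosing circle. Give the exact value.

26.5625

By Welzl's lemma the MEC is supported by two points (diametrically opposite) or three points (on a circumcircle).
The minimum enclosing circle is determined by three boundary points: (-3, 6), (-1, -3), (5, 0).
Their circumcentre is (0.25, 2) with r² = 26.5625.
The farthest remaining point (-2, -1) is at distance² 14.0625 ≤ 26.5625.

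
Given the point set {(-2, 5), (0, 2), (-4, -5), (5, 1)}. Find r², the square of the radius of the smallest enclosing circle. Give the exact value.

32.5

By Welzl's lemma the MEC is supported by two points (diametrically opposite) or three points (on a circumcircle).
The minimum enclosing circle is determined by three boundary points: (-2, 5), (-4, -5), (5, 1).
Their circumcentre is (-0.5, -0.5) with r² = 32.5.
The farthest remaining point (0, 2) is at distance² 6.5 ≤ 32.5.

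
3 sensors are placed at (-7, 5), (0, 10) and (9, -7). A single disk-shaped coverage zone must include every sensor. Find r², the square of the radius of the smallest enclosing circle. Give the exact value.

Call the three points A, B, C in the order given.
Side lengths²: AB² = 74, AC² = 400, BC² = 370.
Since AC² = 400 < 370 + 74 = 444, the triangle is acute, so the smallest enclosing circle is the circumcircle.
Circumcentre = (74/41, 3/41), r² = 171125/1681.

171125/1681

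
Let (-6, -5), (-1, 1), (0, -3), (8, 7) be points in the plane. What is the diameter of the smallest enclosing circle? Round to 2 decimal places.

18.44

A smallest enclosing disk is always determined by at most three of the input points on its boundary.
The farthest pair is (-6, -5)–(8, 7) with squared distance 340. The circle on this segment as diameter has centre (1, 1) and r² = 340/4 = 85.
Check (-1, 1): distance² to centre = 4 ≤ 85, so it lies inside.
All remaining points lie in this disk, and no smaller disk contains both endpoints, so this is the minimum enclosing circle.
Diameter = 2r = 2√85 ≈ 18.44.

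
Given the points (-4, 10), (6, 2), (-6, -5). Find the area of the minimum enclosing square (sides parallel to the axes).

225

The bounding box has width 12 and height 15.
An axis-aligned square enclosing the set must have side ≥ max(width, height).
So the minimum side is max(12, 15) = 15.
Area = 15² = 225.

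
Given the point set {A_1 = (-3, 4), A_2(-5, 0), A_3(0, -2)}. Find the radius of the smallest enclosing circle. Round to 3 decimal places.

Side lengths²: A_1A_2² = 20, A_1A_3² = 45, A_2A_3² = 29.
Since A_1A_3² = 45 < 29 + 20 = 49, the triangle is acute, so the smallest enclosing circle is the circumcircle.
Circumcentre = (-1.75, 0.875), r² = 11.328125.
r = √(11.328125) ≈ 3.366.

3.366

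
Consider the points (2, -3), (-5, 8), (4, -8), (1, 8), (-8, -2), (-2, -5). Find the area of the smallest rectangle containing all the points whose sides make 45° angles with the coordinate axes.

In coordinates u = x + y, v = x − y the rectangle is axis-aligned; the map (x,y)→(u,v) scales areas by 2.
u-values: -1, 3, -4, 9, -10, -7; range = 9 − (-10) = 19.
v-values: 5, -13, 12, -7, -6, 3; range = 12 − (-13) = 25.
Area = (19 × 25) / 2 = 237.5.

237.5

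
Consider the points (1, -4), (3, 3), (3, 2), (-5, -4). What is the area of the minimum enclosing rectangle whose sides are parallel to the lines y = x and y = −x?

In coordinates u = x + y, v = x − y the rectangle is axis-aligned; the map (x,y)→(u,v) scales areas by 2.
u-values: -3, 6, 5, -9; range = 6 − (-9) = 15.
v-values: 5, 0, 1, -1; range = 5 − (-1) = 6.
Area = (15 × 6) / 2 = 45.

45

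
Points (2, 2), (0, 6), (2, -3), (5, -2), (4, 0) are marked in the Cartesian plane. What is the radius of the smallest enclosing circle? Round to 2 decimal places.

The minimum enclosing circle of a finite set is fixed by two of the points (as a diameter) or three (as a circumcircle).
The minimum enclosing circle is determined by three boundary points: (0, 6), (2, -3), (5, -2).
Their circumcentre is (121/58, 101/58) with r² = 37825/1682.
The farthest remaining point (4, 0) is at distance² 11261/1682 ≤ 37825/1682.
r = √(37825/1682) ≈ 4.74.

4.74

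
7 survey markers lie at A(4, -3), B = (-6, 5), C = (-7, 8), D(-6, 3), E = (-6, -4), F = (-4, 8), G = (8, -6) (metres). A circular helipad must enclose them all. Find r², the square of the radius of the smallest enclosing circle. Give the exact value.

105.25

A smallest enclosing disk is always determined by at most three of the input points on its boundary.
The farthest pair is C–G with squared distance 421. The circle on this segment as diameter has centre (0.5, 1) and r² = 421/4 = 105.25.
Check A: distance² to centre = 28.25 ≤ 105.25, so it lies inside.
All remaining points lie in this disk, and no smaller disk contains both endpoints, so this is the minimum enclosing circle.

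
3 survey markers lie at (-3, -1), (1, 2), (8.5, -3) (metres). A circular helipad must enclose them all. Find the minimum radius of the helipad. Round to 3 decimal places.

5.836

Call the three points A, B, C in the order given.
Side lengths²: AB² = 25, AC² = 136.25, BC² = 81.25.
Since AC² = 136.25 ≥ 81.25 + 25 = 106.25, the angle opposite AC is not acute, so the smallest enclosing circle has AC as diameter.
Centre = midpoint of AC = (2.75, -2), r² = 136.25/4 = 34.0625.
r = √(34.0625) ≈ 5.836.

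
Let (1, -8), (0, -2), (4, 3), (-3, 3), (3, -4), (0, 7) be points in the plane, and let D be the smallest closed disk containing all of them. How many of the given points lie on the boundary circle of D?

2

By Welzl's lemma the MEC is supported by two points (diametrically opposite) or three points (on a circumcircle).
The farthest pair is (1, -8)–(0, 7) with squared distance 226. The circle on this segment as diameter has centre (0.5, -0.5) and r² = 226/4 = 56.5.
Check (0, -2): distance² to centre = 2.5 ≤ 56.5, so it lies inside.
All remaining points lie in this disk, and no smaller disk contains both endpoints, so this is the minimum enclosing circle.
The points at distance exactly r from the centre are (1, -8), (0, 7) — 2 points.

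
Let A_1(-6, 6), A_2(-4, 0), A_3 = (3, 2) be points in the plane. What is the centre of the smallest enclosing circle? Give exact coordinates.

Side lengths²: A_1A_2² = 40, A_1A_3² = 97, A_2A_3² = 53.
Since A_1A_3² = 97 ≥ 53 + 40 = 93, the angle opposite A_1A_3 is not acute, so the smallest enclosing circle has A_1A_3 as diameter.
Centre = midpoint of A_1A_3 = (-1.5, 4), r² = 97/4 = 24.25.
Centre = (-1.5, 4).

(-1.5, 4)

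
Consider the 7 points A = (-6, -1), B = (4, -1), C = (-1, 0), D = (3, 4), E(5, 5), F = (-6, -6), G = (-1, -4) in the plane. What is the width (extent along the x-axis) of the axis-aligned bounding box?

11

max x = 5, min x = -6, so width = 11.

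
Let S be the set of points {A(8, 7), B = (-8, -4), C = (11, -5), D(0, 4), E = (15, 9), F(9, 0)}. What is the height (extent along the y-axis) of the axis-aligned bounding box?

max y = 9, min y = -5, so height = 14.

14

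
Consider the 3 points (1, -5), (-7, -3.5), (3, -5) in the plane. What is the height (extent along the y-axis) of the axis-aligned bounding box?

1.5

max y = -3.5, min y = -5, so height = 1.5.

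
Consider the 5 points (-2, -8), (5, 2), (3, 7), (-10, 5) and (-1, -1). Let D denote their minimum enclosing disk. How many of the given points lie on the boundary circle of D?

By Welzl's lemma the MEC is supported by two points (diametrically opposite) or three points (on a circumcircle).
The minimum enclosing circle is determined by three boundary points: (-2, -8), (3, 7), (-10, 5).
Their circumcentre is (-197/74, 41/74) with r² = 201545/2738.
The farthest remaining point (5, 2) is at distance² 166469/2738 ≤ 201545/2738.
The points at distance exactly r from the centre are (-2, -8), (3, 7), (-10, 5) — 3 points.

3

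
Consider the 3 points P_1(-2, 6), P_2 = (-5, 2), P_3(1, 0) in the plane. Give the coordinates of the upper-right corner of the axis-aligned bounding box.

x-range [-5, 1], y-range [0, 6].
The upper-right corner is (1, 6).

(1, 6)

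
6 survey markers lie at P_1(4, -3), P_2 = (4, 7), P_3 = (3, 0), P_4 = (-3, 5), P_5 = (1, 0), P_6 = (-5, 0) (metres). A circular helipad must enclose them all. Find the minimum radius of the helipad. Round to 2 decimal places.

By Welzl's lemma the MEC is supported by two points (diametrically opposite) or three points (on a circumcircle).
The minimum enclosing circle is determined by three boundary points: P_1, P_2, P_6.
Their circumcentre is (2/3, 2) with r² = 325/9.
The farthest remaining point P_4 is at distance² 202/9 ≤ 325/9.
r = √(325/9) ≈ 6.01.

6.01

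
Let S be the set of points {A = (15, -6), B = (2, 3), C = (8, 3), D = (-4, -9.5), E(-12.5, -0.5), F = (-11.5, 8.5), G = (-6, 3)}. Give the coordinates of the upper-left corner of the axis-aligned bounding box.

(-12.5, 8.5)

x-range [-12.5, 15], y-range [-9.5, 8.5].
The upper-left corner is (-12.5, 8.5).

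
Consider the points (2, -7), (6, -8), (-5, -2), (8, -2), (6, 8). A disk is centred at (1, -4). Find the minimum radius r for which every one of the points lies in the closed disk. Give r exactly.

13

The required radius is the distance from (1, -4) to the farthest point.
Squared distances: 10, 41, 40, 53, 169.
Maximum is 169, attained at (6, 8).
r = √169 = 13.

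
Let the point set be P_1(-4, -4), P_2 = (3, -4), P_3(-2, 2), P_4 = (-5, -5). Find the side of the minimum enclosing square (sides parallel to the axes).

8

The bounding box has width 8 and height 7.
An axis-aligned square enclosing the set must have side ≥ max(width, height).
So the minimum side is max(8, 7) = 8.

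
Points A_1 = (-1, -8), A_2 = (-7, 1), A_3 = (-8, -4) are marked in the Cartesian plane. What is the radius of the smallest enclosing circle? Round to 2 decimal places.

Side lengths²: A_1A_2² = 117, A_1A_3² = 65, A_2A_3² = 26.
Since A_1A_2² = 117 ≥ 65 + 26 = 91, the angle opposite A_1A_2 is not acute, so the smallest enclosing circle has A_1A_2 as diameter.
Centre = midpoint of A_1A_2 = (-4, -3.5), r² = 117/4 = 29.25.
r = √(29.25) ≈ 5.41.

5.41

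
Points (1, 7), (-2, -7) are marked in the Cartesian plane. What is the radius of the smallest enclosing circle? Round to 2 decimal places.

7.16

The smallest circle enclosing two points has them as diameter endpoints.
Centre = midpoint = (-0.5, 0); r² = |(1, 7)−(-2, -7)|²/4 = 205/4 = 51.25.
r = √(51.25) ≈ 7.16.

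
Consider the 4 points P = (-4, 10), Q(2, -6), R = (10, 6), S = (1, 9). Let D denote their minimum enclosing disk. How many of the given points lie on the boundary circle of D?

By Welzl's lemma the MEC is supported by two points (diametrically opposite) or three points (on a circumcircle).
The minimum enclosing circle is determined by three boundary points: P, Q, R.
Their circumcentre is (1.56, 2.96) with r² = 80.4752.
The farthest remaining point S is at distance² 36.7952 ≤ 80.4752.
The points at distance exactly r from the centre are P, Q, R — 3 points.

3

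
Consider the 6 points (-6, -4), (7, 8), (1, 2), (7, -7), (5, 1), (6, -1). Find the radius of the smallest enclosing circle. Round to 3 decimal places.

9.078

The minimum enclosing circle is determined by three boundary points: (-6, -4), (7, 8), (7, -7).
Their circumcentre is (49/26, 0.5) with r² = 27857/338.
The farthest remaining point (6, -1) is at distance² 6485/338 ≤ 27857/338.
r = √(27857/338) ≈ 9.078.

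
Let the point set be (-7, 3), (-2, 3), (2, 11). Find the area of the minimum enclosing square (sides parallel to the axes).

81

The bounding box has width 9 and height 8.
An axis-aligned square enclosing the set must have side ≥ max(width, height).
So the minimum side is max(9, 8) = 9.
Area = 9² = 81.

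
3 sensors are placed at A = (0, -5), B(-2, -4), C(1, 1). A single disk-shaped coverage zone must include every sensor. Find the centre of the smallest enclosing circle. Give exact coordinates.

Side lengths²: AB² = 5, AC² = 37, BC² = 34.
Since AC² = 37 < 34 + 5 = 39, the triangle is acute, so the smallest enclosing circle is the circumcircle.
Circumcentre = (7/26, -51/26), r² = 3145/338.
Centre = (7/26, -51/26).

(7/26, -51/26)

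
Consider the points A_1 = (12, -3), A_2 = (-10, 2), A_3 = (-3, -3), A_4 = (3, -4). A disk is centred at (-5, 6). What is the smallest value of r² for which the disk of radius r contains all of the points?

The required radius is the distance from (-5, 6) to the farthest point.
Squared distances: 370, 41, 85, 164.
Maximum is 370, attained at A_1.

370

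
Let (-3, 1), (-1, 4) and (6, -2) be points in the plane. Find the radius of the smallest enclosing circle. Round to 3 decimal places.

4.778

Call the three points A, B, C in the order given.
Side lengths²: AB² = 13, AC² = 90, BC² = 85.
Since AC² = 90 < 85 + 13 = 98, the triangle is acute, so the smallest enclosing circle is the circumcircle.
Circumcentre = (37/22, 1/22), r² = 5525/242.
r = √(5525/242) ≈ 4.778.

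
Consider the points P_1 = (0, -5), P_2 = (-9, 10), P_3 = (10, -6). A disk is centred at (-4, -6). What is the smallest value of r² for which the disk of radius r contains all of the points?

The required radius is the distance from (-4, -6) to the farthest point.
Squared distances: 17, 281, 196.
Maximum is 281, attained at P_2.

281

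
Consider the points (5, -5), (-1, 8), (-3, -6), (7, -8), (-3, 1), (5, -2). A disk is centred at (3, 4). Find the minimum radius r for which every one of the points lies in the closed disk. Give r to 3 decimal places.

12.649

The required radius is the distance from (3, 4) to the farthest point.
Squared distances: 85, 32, 136, 160, 45, 40.
Maximum is 160, attained at (7, -8).
r = √160 ≈ 12.649.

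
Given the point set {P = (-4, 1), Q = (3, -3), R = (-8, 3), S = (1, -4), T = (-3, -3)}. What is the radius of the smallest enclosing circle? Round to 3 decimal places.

6.265

The minimum enclosing circle of a finite set is fixed by two of the points (as a diameter) or three (as a circumcircle).
The farthest pair is Q–R with squared distance 157. The circle on this segment as diameter has centre (-2.5, 0) and r² = 157/4 = 39.25.
Check P: distance² to centre = 3.25 ≤ 39.25, so it lies inside.
All remaining points lie in this disk, and no smaller disk contains both endpoints, so this is the minimum enclosing circle.
r = √(39.25) ≈ 6.265.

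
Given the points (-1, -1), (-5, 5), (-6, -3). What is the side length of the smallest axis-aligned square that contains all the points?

8

The bounding box has width 5 and height 8.
An axis-aligned square enclosing the set must have side ≥ max(width, height).
So the minimum side is max(5, 8) = 8.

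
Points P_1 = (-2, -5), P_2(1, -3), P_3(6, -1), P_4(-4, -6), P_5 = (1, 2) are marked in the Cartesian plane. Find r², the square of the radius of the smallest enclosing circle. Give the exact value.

By Welzl's lemma the MEC is supported by two points (diametrically opposite) or three points (on a circumcircle).
The farthest pair is P_3–P_4 with squared distance 125. The circle on this segment as diameter has centre (1, -3.5) and r² = 125/4 = 31.25.
Check P_1: distance² to centre = 11.25 ≤ 31.25, so it lies inside.
All remaining points lie in this disk, and no smaller disk contains both endpoints, so this is the minimum enclosing circle.

31.25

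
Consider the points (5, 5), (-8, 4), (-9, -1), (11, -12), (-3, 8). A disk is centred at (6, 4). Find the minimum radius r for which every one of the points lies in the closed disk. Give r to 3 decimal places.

16.763

The required radius is the distance from (6, 4) to the farthest point.
Squared distances: 2, 196, 250, 281, 97.
Maximum is 281, attained at (11, -12).
r = √281 ≈ 16.763.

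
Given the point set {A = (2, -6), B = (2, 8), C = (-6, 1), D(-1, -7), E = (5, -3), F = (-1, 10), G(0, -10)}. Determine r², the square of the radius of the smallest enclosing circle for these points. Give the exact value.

100.25

A smallest enclosing disk is always determined by at most three of the input points on its boundary.
The farthest pair is F–G with squared distance 401. The circle on this segment as diameter has centre (-0.5, 0) and r² = 401/4 = 100.25.
Check A: distance² to centre = 42.25 ≤ 100.25, so it lies inside.
All remaining points lie in this disk, and no smaller disk contains both endpoints, so this is the minimum enclosing circle.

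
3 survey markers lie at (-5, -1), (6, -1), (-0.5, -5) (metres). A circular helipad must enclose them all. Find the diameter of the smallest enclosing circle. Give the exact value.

11

Call the three points A, B, C in the order given.
Side lengths²: AB² = 121, AC² = 36.25, BC² = 58.25.
Since AB² = 121 ≥ 58.25 + 36.25 = 94.5, the angle opposite AB is not acute, so the smallest enclosing circle has AB as diameter.
Centre = midpoint of AB = (0.5, -1), r² = 121/4 = 30.25.
Diameter = 2r = 2√(30.25) = 11.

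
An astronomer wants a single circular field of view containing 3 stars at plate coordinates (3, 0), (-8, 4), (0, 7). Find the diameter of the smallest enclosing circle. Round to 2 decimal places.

11.70

Call the three points A, B, C in the order given.
Side lengths²: AB² = 137, AC² = 58, BC² = 73.
Since AB² = 137 ≥ 73 + 58 = 131, the angle opposite AB is not acute, so the smallest enclosing circle has AB as diameter.
Centre = midpoint of AB = (-2.5, 2), r² = 137/4 = 34.25.
Diameter = 2r = 2√(34.25) ≈ 11.70.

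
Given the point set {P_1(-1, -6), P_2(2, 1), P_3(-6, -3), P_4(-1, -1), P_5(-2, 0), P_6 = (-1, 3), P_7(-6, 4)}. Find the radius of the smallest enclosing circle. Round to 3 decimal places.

By Welzl's lemma the MEC is supported by two points (diametrically opposite) or three points (on a circumcircle).
The minimum enclosing circle is determined by three boundary points: P_1, P_2, P_7.
Their circumcentre is (-85/26, -23/26) with r² = 10585/338.
The farthest remaining point P_6 is at distance² 6841/338 ≤ 10585/338.
r = √(10585/338) ≈ 5.596.

5.596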